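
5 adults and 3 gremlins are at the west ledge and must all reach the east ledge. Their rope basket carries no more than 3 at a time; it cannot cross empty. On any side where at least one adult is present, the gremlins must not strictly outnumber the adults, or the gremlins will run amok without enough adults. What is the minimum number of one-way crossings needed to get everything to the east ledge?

7

Counting alone: each trip to the east ledge takes at most 3 across and each return brings at least 1 back, so after t trips out (and t−1 returns) at most 3t − (t−1) of the 8 are across; that first reaches 8 at t = 4, so at least 7 crossings are needed.
The plan below uses exactly 7 crossings, so it is optimal:
1. 2 gremlins → the east ledge.  (the west ledge: 5A 1G; the east ledge: 0A 2G)
2. 1 gremlin ← the west ledge.  (the west ledge: 5A 2G; the east ledge: 0A 1G)
3. 2 adults and 1 gremlin → the east ledge.  (the west ledge: 3A 1G; the east ledge: 2A 2G)
4. 1 gremlin ← the west ledge.  (the west ledge: 3A 2G; the east ledge: 2A 1G)
5. 1 adult and 2 gremlins → the east ledge.  (the west ledge: 2A 0G; the east ledge: 3A 3G)
6. 1 gremlin ← the west ledge.  (the west ledge: 2A 1G; the east ledge: 3A 2G)
7. 2 adults and 1 gremlin → the east ledge.  (the west ledge: 0A 0G; the east ledge: 5A 3G)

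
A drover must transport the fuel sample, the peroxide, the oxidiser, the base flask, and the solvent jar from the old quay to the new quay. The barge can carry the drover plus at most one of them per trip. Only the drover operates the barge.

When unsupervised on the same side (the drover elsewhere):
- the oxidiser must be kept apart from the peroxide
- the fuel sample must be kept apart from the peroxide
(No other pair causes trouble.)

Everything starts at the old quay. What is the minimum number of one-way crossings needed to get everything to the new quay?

Counting alone: the drover can take at most 1 across per trip to the new quay, so moving all 5 needs at least 5 loaded trips out, with a return between consecutive ones — at least 9 crossings.
The safety rule pushes this higher. Following every safe sequence of crossings, the most of the 5 that can be at the new quay as the barge arrives there on crossing 9 is 4 — never all 5.
So no plan with fewer than 11 crossings exists, and this one achieves 11:
1. Drover goes to the new quay with the peroxide.  [the old quay: the base flask, the fuel sample, the oxidiser, the solvent jar | the new quay: the peroxide]
2. Drover goes back to the old quay alone.  [the old quay: the base flask, the fuel sample, the oxidiser, the solvent jar | the new quay: the peroxide]
3. Drover goes to the new quay with the fuel sample.  [the old quay: the base flask, the oxidiser, the solvent jar | the new quay: the fuel sample, the peroxide]
4. Drover goes back to the old quay with the peroxide.  [the old quay: the base flask, the oxidiser, the peroxide, the solvent jar | the new quay: the fuel sample]
5. Drover goes to the new quay with the oxidiser.  [the old quay: the base flask, the peroxide, the solvent jar | the new quay: the fuel sample, the oxidiser]
6. Drover goes back to the old quay alone.  [the old quay: the base flask, the peroxide, the solvent jar | the new quay: the fuel sample, the oxidiser]
7. Drover goes to the new quay with the base flask.  [the old quay: the peroxide, the solvent jar | the new quay: the base flask, the fuel sample, the oxidiser]
8. Drover goes back to the old quay alone.  [the old quay: the peroxide, the solvent jar | the new quay: the base flask, the fuel sample, the oxidiser]
9. Drover goes to the new quay with the solvent jar.  [the old quay: the peroxide | the new quay: the base flask, the fuel sample, the oxidiser, the solvent jar]
10. Drover goes back to the old quay alone.  [the old quay: the peroxide | the new quay: the base flask, the fuel sample, the oxidiser, the solvent jar]
11. Drover goes to the new quay with the peroxide.  [the old quay: — | the new quay: the base flask, the fuel sample, the oxidiser, the peroxide, the solvent jar]

11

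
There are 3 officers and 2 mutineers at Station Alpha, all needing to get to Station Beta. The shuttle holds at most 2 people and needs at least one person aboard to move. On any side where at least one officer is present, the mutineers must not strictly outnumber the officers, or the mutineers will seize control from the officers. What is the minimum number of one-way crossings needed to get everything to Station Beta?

Counting alone: each trip to Station Beta takes at most 2 across and each return brings at least 1 back, so after t trips out (and t−1 returns) at most 2t − (t−1) of the 5 are across; that first reaches 5 at t = 4, so at least 7 crossings are needed.
The plan below uses exactly 7 crossings, so it is optimal:
1. 2 mutineers → Station Beta.  (Station Alpha: 3O 0M; Station Beta: 0O 2M)
2. 1 mutineer ← Station Alpha.  (Station Alpha: 3O 1M; Station Beta: 0O 1M)
3. 2 officers → Station Beta.  (Station Alpha: 1O 1M; Station Beta: 2O 1M)
4. 1 officer ← Station Alpha.  (Station Alpha: 2O 1M; Station Beta: 1O 1M)
5. 1 officer and 1 mutineer → Station Beta.  (Station Alpha: 1O 0M; Station Beta: 2O 2M)
6. 1 mutineer ← Station Alpha.  (Station Alpha: 1O 1M; Station Beta: 2O 1M)
7. 1 officer and 1 mutineer → Station Beta.  (Station Alpha: 0O 0M; Station Beta: 3O 2M)

7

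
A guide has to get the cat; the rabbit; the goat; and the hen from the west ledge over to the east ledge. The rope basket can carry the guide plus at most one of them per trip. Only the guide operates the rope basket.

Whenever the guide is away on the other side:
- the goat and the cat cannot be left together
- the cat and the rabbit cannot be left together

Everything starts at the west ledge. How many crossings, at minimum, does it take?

9

Counting alone: the guide can take at most 1 across per trip to the east ledge, so moving all 4 needs at least 4 loaded trips out, with a return between consecutive ones — at least 7 crossings.
The safety rule pushes this higher. Following every safe sequence of crossings, the most of the 4 that can be at the east ledge as the rope basket arrives there on crossing 7 is 3 — never all 4.
So no plan with fewer than 9 crossings exists, and this one achieves 9:
1. Guide goes to the east ledge with the cat.  [the west ledge: the goat, the hen, the rabbit | the east ledge: the cat]
2. Guide goes back to the west ledge alone.  [the west ledge: the goat, the hen, the rabbit | the east ledge: the cat]
3. Guide goes to the east ledge with the rabbit.  [the west ledge: the goat, the hen | the east ledge: the cat, the rabbit]
4. Guide goes back to the west ledge with the cat.  [the west ledge: the cat, the goat, the hen | the east ledge: the rabbit]
5. Guide goes to the east ledge with the goat.  [the west ledge: the cat, the hen | the east ledge: the goat, the rabbit]
6. Guide goes back to the west ledge alone.  [the west ledge: the cat, the hen | the east ledge: the goat, the rabbit]
7. Guide goes to the east ledge with the hen.  [the west ledge: the cat | the east ledge: the goat, the hen, the rabbit]
8. Guide goes back to the west ledge alone.  [the west ledge: the cat | the east ledge: the goat, the hen, the rabbit]
9. Guide goes to the east ledge with the cat.  [the west ledge: — | the east ledge: the cat, the goat, the hen, the rabbit]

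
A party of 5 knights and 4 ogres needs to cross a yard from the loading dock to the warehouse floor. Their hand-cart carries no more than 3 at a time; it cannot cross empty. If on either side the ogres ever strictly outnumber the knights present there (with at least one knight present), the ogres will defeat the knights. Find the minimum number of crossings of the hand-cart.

Counting alone: each trip to the warehouse floor takes at most 3 across and each return brings at least 1 back, so after t trips out (and t−1 returns) at most 3t − (t−1) of the 9 are across; that first reaches 9 at t = 4, so at least 7 crossings are needed.
The plan below uses exactly 7 crossings, so it is optimal:
1. 3 ogres → the warehouse floor.  (the loading dock: 5K 1O; the warehouse floor: 0K 3O)
2. 1 ogre ← the loading dock.  (the loading dock: 5K 2O; the warehouse floor: 0K 2O)
3. 3 knights → the warehouse floor.  (the loading dock: 2K 2O; the warehouse floor: 3K 2O)
4. 1 knight ← the loading dock.  (the loading dock: 3K 2O; the warehouse floor: 2K 2O)
5. 2 knights and 1 ogre → the warehouse floor.  (the loading dock: 1K 1O; the warehouse floor: 4K 3O)
6. 1 knight ← the loading dock.  (the loading dock: 2K 1O; the warehouse floor: 3K 3O)
7. 2 knights and 1 ogre → the warehouse floor.  (the loading dock: 0K 0O; the warehouse floor: 5K 4O)

7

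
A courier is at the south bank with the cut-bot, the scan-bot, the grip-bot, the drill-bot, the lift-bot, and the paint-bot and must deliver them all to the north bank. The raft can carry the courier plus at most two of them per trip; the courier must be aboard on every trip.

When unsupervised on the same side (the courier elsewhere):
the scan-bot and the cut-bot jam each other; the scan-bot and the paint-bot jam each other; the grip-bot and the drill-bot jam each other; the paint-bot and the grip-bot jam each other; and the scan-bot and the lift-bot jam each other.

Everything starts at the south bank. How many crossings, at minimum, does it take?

7

Counting alone: the courier can take at most 2 across per trip to the north bank, so moving all 6 needs at least 3 loaded trips out, with a return between consecutive ones — at least 5 crossings.
The safety rule pushes this higher. Following every safe sequence of crossings, the most of the 6 that can be at the north bank as the raft arrives there on crossing 5 is 5 — never all 6.
So no plan with fewer than 7 crossings exists, and this one achieves 7:
1. Courier goes to the north bank with the grip-bot and the scan-bot.  [the south bank: the cut-bot, the drill-bot, the lift-bot, the paint-bot | the north bank: the grip-bot, the scan-bot]
2. Courier goes back to the south bank alone.  [the south bank: the cut-bot, the drill-bot, the lift-bot, the paint-bot | the north bank: the grip-bot, the scan-bot]
3. Courier goes to the north bank with the cut-bot and the drill-bot.  [the south bank: the lift-bot, the paint-bot | the north bank: the cut-bot, the drill-bot, the grip-bot, the scan-bot]
4. Courier goes back to the south bank with the grip-bot and the scan-bot.  [the south bank: the grip-bot, the lift-bot, the paint-bot, the scan-bot | the north bank: the cut-bot, the drill-bot]
5. Courier goes to the north bank with the lift-bot and the paint-bot.  [the south bank: the grip-bot, the scan-bot | the north bank: the cut-bot, the drill-bot, the lift-bot, the paint-bot]
6. Courier goes back to the south bank alone.  [the south bank: the grip-bot, the scan-bot | the north bank: the cut-bot, the drill-bot, the lift-bot, the paint-bot]
7. Courier goes to the north bank with the grip-bot and the scan-bot.  [the south bank: — | the north bank: the cut-bot, the drill-bot, the grip-bot, the lift-bot, the paint-bot, the scan-bot]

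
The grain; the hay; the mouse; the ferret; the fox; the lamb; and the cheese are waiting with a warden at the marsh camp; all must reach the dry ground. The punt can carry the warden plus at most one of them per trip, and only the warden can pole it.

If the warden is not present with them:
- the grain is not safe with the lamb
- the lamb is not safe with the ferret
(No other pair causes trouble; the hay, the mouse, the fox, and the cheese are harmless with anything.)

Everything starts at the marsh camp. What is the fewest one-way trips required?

Counting alone: the warden can take at most 1 across per trip to the dry ground, so moving all 7 needs at least 7 loaded trips out, with a return between consecutive ones — at least 13 crossings.
The safety rule pushes this higher. Following every safe sequence of crossings, the most of the 7 that can be at the dry ground as the punt arrives there on crossing 13 is 6 — never all 7.
So no plan with fewer than 15 crossings exists, and this one achieves 15:
1. Warden goes to the dry ground with the lamb.  [the marsh camp: the cheese, the ferret, the fox, the grain, the hay, the mouse | the dry ground: the lamb]
2. Warden goes back to the marsh camp alone.  [the marsh camp: the cheese, the ferret, the fox, the grain, the hay, the mouse | the dry ground: the lamb]
3. Warden goes to the dry ground with the grain.  [the marsh camp: the cheese, the ferret, the fox, the hay, the mouse | the dry ground: the grain, the lamb]
4. Warden goes back to the marsh camp with the lamb.  [the marsh camp: the cheese, the ferret, the fox, the hay, the lamb, the mouse | the dry ground: the grain]
5. Warden goes to the dry ground with the ferret.  [the marsh camp: the cheese, the fox, the hay, the lamb, the mouse | the dry ground: the ferret, the grain]
6. Warden goes back to the marsh camp alone.  [the marsh camp: the cheese, the fox, the hay, the lamb, the mouse | the dry ground: the ferret, the grain]
7. Warden goes to the dry ground with the hay.  [the marsh camp: the cheese, the fox, the lamb, the mouse | the dry ground: the ferret, the grain, the hay]
8. Warden goes back to the marsh camp alone.  [the marsh camp: the cheese, the fox, the lamb, the mouse | the dry ground: the ferret, the grain, the hay]
9. Warden goes to the dry ground with the mouse.  [the marsh camp: the cheese, the fox, the lamb | the dry ground: the ferret, the grain, the hay, the mouse]
10. Warden goes back to the marsh camp alone.  [the marsh camp: the cheese, the fox, the lamb | the dry ground: the ferret, the grain, the hay, the mouse]
11. Warden goes to the dry ground with the fox.  [the marsh camp: the cheese, the lamb | the dry ground: the ferret, the fox, the grain, the hay, the mouse]
12. Warden goes back to the marsh camp alone.  [the marsh camp: the cheese, the lamb | the dry ground: the ferret, the fox, the grain, the hay, the mouse]
13. Warden goes to the dry ground with the cheese.  [the marsh camp: the lamb | the dry ground: the cheese, the ferret, the fox, the grain, the hay, the mouse]
14. Warden goes back to the marsh camp alone.  [the marsh camp: the lamb | the dry ground: the cheese, the ferret, the fox, the grain, the hay, the mouse]
15. Warden goes to the dry ground with the lamb.  [the marsh camp: — | the dry ground: the cheese, the ferret, the fox, the grain, the hay, the lamb, the mouse]

15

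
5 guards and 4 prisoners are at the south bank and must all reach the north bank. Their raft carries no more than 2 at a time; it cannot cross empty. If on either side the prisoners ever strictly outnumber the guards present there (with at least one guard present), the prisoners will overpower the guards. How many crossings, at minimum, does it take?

Counting alone: each trip to the north bank takes at most 2 across and each return brings at least 1 back, so after t trips out (and t−1 returns) at most 2t − (t−1) of the 9 are across; that first reaches 9 at t = 8, so at least 15 crossings are needed.
The plan below uses exactly 15 crossings, so it is optimal:
1. 2 prisoners → the north bank.  (the south bank: 5G 2P; the north bank: 0G 2P)
2. 1 prisoner ← the south bank.  (the south bank: 5G 3P; the north bank: 0G 1P)
3. 2 prisoners → the north bank.  (the south bank: 5G 1P; the north bank: 0G 3P)
4. 1 prisoner ← the south bank.  (the south bank: 5G 2P; the north bank: 0G 2P)
5. 2 guards → the north bank.  (the south bank: 3G 2P; the north bank: 2G 2P)
6. 1 prisoner ← the south bank.  (the south bank: 3G 3P; the north bank: 2G 1P)
7. 1 guard and 1 prisoner → the north bank.  (the south bank: 2G 2P; the north bank: 3G 2P)
8. 1 guard ← the south bank.  (the south bank: 3G 2P; the north bank: 2G 2P)
9. 1 guard and 1 prisoner → the north bank.  (the south bank: 2G 1P; the north bank: 3G 3P)
10. 1 prisoner ← the south bank.  (the south bank: 2G 2P; the north bank: 3G 2P)
11. 1 guard and 1 prisoner → the north bank.  (the south bank: 1G 1P; the north bank: 4G 3P)
12. 1 guard ← the south bank.  (the south bank: 2G 1P; the north bank: 3G 3P)
13. 1 guard and 1 prisoner → the north bank.  (the south bank: 1G 0P; the north bank: 4G 4P)
14. 1 prisoner ← the south bank.  (the south bank: 1G 1P; the north bank: 4G 3P)
15. 1 guard and 1 prisoner → the north bank.  (the south bank: 0G 0P; the north bank: 5G 4P)

15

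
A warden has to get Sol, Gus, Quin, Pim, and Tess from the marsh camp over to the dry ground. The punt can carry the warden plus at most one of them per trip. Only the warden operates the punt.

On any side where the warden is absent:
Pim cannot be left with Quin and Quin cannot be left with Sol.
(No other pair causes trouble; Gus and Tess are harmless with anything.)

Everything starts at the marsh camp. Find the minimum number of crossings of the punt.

Counting alone: the warden can take at most 1 across per trip to the dry ground, so moving all 5 needs at least 5 loaded trips out, with a return between consecutive ones — at least 9 crossings.
The safety rule pushes this higher. Following every safe sequence of crossings, the most of the 5 that can be at the dry ground as the punt arrives there on crossing 9 is 4 — never all 5.
So no plan with fewer than 11 crossings exists, and this one achieves 11:
1. Warden goes to the dry ground with Quin.  [the marsh camp: Gus, Pim, Sol, Tess | the dry ground: Quin]
2. Warden goes back to the marsh camp alone.  [the marsh camp: Gus, Pim, Sol, Tess | the dry ground: Quin]
3. Warden goes to the dry ground with Sol.  [the marsh camp: Gus, Pim, Tess | the dry ground: Quin, Sol]
4. Warden goes back to the marsh camp with Quin.  [the marsh camp: Gus, Pim, Quin, Tess | the dry ground: Sol]
5. Warden goes to the dry ground with Pim.  [the marsh camp: Gus, Quin, Tess | the dry ground: Pim, Sol]
6. Warden goes back to the marsh camp alone.  [the marsh camp: Gus, Quin, Tess | the dry ground: Pim, Sol]
7. Warden goes to the dry ground with Gus.  [the marsh camp: Quin, Tess | the dry ground: Gus, Pim, Sol]
8. Warden goes back to the marsh camp alone.  [the marsh camp: Quin, Tess | the dry ground: Gus, Pim, Sol]
9. Warden goes to the dry ground with Tess.  [the marsh camp: Quin | the dry ground: Gus, Pim, Sol, Tess]
10. Warden goes back to the marsh camp alone.  [the marsh camp: Quin | the dry ground: Gus, Pim, Sol, Tess]
11. Warden goes to the dry ground with Quin.  [the marsh camp: — | the dry ground: Gus, Pim, Quin, Sol, Tess]

11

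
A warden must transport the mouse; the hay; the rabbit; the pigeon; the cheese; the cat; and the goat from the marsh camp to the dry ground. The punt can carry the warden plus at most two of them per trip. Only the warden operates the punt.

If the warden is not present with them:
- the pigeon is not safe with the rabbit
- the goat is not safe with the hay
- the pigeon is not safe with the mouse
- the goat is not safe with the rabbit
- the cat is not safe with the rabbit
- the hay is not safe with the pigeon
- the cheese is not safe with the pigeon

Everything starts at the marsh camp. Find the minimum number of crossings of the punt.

impossible

Whatever the first load, the items left behind include a forbidden pair without the warden. No opening move is safe, so no plan exists.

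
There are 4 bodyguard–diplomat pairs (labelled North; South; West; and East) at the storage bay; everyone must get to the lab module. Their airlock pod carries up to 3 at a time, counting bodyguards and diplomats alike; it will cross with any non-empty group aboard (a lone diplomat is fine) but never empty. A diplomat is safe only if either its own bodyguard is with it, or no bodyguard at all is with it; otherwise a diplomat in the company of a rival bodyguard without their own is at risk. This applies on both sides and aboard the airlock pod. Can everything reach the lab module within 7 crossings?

Counting alone: each trip to the lab module takes at most 3 across and each return brings at least 1 back, so after t trips out (and t−1 returns) at most 3t − (t−1) of the 8 are across; that first reaches 8 at t = 4, so at least 7 crossings are needed.
The safety rule pushes this higher. Following every safe sequence of crossings, the most of the 8 that can be at the lab module as the airlock pod arrives there on crossing 7 is 7 — never all 8.
So the move cannot be finished within 7 crossings. (The shortest complete plan takes 9:)
1. bodyguard North and diplomat North cross → the lab module.
2. bodyguard North crosses ← the storage bay.
3. bodyguard North, bodyguard South, and diplomat South cross → the lab module.
4. bodyguard North and diplomat North cross ← the storage bay.
5. bodyguard East, bodyguard North, and bodyguard West cross → the lab module.
6. diplomat South crosses ← the storage bay.
7. diplomat North and diplomat South cross → the lab module.
8. diplomat North crosses ← the storage bay.
9. diplomat East, diplomat North, and diplomat West cross → the lab module.

No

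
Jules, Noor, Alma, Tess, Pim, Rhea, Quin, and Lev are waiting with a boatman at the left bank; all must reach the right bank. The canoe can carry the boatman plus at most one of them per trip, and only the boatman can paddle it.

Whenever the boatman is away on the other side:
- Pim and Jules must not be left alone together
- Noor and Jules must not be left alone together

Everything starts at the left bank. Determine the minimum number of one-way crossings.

17

Counting alone: the boatman can take at most 1 across per trip to the right bank, so moving all 8 needs at least 8 loaded trips out, with a return between consecutive ones — at least 15 crossings.
The safety rule pushes this higher. Following every safe sequence of crossings, the most of the 8 that can be at the right bank as the canoe arrives there on crossing 15 is 7 — never all 8.
So no plan with fewer than 17 crossings exists, and this one achieves 17:
1. Boatman goes to the right bank with Jules.
2. Boatman goes back to the left bank alone.
3. Boatman goes to the right bank with Noor.
4. Boatman goes back to the left bank with Jules.
5. Boatman goes to the right bank with Pim.
6. Boatman goes back to the left bank alone.
7. Boatman goes to the right bank with Alma.
8. Boatman goes back to the left bank alone.
9. Boatman goes to the right bank with Tess.
10. Boatman goes back to the left bank alone.
11. Boatman goes to the right bank with Rhea.
12. Boatman goes back to the left bank alone.
13. Boatman goes to the right bank with Quin.
14. Boatman goes back to the left bank alone.
15. Boatman goes to the right bank with Lev.
16. Boatman goes back to the left bank alone.
17. Boatman goes to the right bank with Jules.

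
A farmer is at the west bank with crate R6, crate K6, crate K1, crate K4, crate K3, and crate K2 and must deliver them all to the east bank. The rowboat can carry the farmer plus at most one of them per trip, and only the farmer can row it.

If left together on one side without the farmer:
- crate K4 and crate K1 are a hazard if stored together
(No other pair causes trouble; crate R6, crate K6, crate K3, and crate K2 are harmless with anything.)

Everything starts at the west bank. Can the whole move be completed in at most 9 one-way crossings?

No

Counting alone: the farmer can take at most 1 across per trip to the east bank, so moving all 6 needs at least 6 loaded trips out, with a return between consecutive ones — at least 11 crossings.
Since 9 < 11, 9 crossings cannot be enough. (The shortest complete plan in fact takes 11:)
1. Farmer goes to the east bank with crate K1.
2. Farmer goes back to the west bank alone.
3. Farmer goes to the east bank with crate R6.
4. Farmer goes back to the west bank alone.
5. Farmer goes to the east bank with crate K6.
6. Farmer goes back to the west bank alone.
7. Farmer goes to the east bank with crate K3.
8. Farmer goes back to the west bank alone.
9. Farmer goes to the east bank with crate K2.
10. Farmer goes back to the west bank alone.
11. Farmer goes to the east bank with crate K4.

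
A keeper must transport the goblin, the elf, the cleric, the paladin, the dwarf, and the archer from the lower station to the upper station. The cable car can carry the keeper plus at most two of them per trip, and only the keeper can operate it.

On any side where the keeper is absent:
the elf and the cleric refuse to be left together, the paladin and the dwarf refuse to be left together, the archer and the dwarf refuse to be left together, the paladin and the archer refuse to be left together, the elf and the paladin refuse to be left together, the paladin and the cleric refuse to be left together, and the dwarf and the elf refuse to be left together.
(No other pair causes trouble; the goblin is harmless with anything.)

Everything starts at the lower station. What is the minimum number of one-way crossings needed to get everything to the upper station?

impossible

Whatever the first load, the items left behind include a forbidden pair without the keeper. No opening move is safe, so no plan exists.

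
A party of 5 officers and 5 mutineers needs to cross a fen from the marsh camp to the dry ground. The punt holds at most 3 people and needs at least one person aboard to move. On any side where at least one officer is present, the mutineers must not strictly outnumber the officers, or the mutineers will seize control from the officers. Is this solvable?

Yes

1. 2 mutineers → the dry ground.  (the marsh camp: 5O 3M; the dry ground: 0O 2M)
2. 1 mutineer ← the marsh camp.  (the marsh camp: 5O 4M; the dry ground: 0O 1M)
3. 3 mutineers → the dry ground.  (the marsh camp: 5O 1M; the dry ground: 0O 4M)
4. 1 mutineer ← the marsh camp.  (the marsh camp: 5O 2M; the dry ground: 0O 3M)
5. 3 officers → the dry ground.  (the marsh camp: 2O 2M; the dry ground: 3O 3M)
6. 1 officer and 1 mutineer ← the marsh camp.  (the marsh camp: 3O 3M; the dry ground: 2O 2M)
7. 3 officers → the dry ground.  (the marsh camp: 0O 3M; the dry ground: 5O 2M)
8. 1 mutineer ← the marsh camp.  (the marsh camp: 0O 4M; the dry ground: 5O 1M)
9. 2 mutineers → the dry ground.  (the marsh camp: 0O 2M; the dry ground: 5O 3M)
10. 1 mutineer ← the marsh camp.  (the marsh camp: 0O 3M; the dry ground: 5O 2M)
11. 3 mutineers → the dry ground.  (the marsh camp: 0O 0M; the dry ground: 5O 5M)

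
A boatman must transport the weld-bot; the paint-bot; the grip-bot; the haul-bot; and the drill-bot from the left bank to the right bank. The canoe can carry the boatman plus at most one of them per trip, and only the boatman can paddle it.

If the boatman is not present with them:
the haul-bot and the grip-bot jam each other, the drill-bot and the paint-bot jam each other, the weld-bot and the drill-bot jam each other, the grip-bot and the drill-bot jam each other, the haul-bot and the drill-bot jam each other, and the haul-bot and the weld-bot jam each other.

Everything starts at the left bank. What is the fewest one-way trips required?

Whatever the first load, the items left behind include a forbidden pair without the boatman. No opening move is safe, so no plan exists.

impossible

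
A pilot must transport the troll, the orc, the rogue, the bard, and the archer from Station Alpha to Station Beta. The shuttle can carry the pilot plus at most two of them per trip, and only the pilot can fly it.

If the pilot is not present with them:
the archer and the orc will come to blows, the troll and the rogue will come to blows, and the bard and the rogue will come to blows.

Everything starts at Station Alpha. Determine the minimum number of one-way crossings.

5

Counting alone: the pilot can take at most 2 across per trip to Station Beta, so moving all 5 needs at least 3 loaded trips out, with a return between consecutive ones — at least 5 crossings.
The plan below uses exactly 5 crossings, so it is optimal:
1. Pilot goes to Station Beta with the orc and the rogue.  [Station Alpha: the archer, the bard, the troll | Station Beta: the orc, the rogue]
2. Pilot goes back to Station Alpha alone.  [Station Alpha: the archer, the bard, the troll | Station Beta: the orc, the rogue]
3. Pilot goes to Station Beta with the bard and the troll.  [Station Alpha: the archer | Station Beta: the bard, the orc, the rogue, the troll]
4. Pilot goes back to Station Alpha with the rogue.  [Station Alpha: the archer, the rogue | Station Beta: the bard, the orc, the troll]
5. Pilot goes to Station Beta with the archer and the rogue.  [Station Alpha: — | Station Beta: the archer, the bard, the orc, the rogue, the troll]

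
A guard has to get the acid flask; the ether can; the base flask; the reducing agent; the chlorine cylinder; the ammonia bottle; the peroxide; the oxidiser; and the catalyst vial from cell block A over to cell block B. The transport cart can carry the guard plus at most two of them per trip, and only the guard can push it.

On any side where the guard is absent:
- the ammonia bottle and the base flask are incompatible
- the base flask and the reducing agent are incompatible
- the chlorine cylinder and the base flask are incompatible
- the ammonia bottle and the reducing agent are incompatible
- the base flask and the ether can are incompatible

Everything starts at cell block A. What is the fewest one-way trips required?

15

Counting alone: the guard can take at most 2 across per trip to cell block B, so moving all 9 needs at least 5 loaded trips out, with a return between consecutive ones — at least 9 crossings.
The safety rule pushes this higher. Following every safe sequence of crossings, the most of the 9 that can be at cell block B as the transport cart arrives there on crossings 9, 11, 13 is 6, 7, 8 respectively — never all 9.
So no plan with fewer than 15 crossings exists, and this one achieves 15:
1. Guard goes to cell block B with the base flask and the reducing agent.
2. Guard goes back to cell block A with the base flask.
3. Guard goes to cell block B with the acid flask and the base flask.
4. Guard goes back to cell block A with the base flask.
5. Guard goes to cell block B with the base flask and the ether can.
6. Guard goes back to cell block A with the base flask.
7. Guard goes to cell block B with the base flask and the chlorine cylinder.
8. Guard goes back to cell block A with the base flask.
9. Guard goes to cell block B with the base flask and the peroxide.
10. Guard goes back to cell block A with the base flask.
11. Guard goes to cell block B with the base flask and the oxidiser.
12. Guard goes back to cell block A with the base flask.
13. Guard goes to cell block B with the base flask and the catalyst vial.
14. Guard goes back to cell block A with the base flask.
15. Guard goes to cell block B with the ammonia bottle and the base flask.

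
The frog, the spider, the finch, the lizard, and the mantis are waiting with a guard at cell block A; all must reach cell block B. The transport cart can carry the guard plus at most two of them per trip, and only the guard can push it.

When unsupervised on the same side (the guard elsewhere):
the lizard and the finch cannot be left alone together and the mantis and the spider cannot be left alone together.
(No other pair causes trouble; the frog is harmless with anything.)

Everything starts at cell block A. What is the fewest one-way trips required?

5

Counting alone: the guard can take at most 2 across per trip to cell block B, so moving all 5 needs at least 3 loaded trips out, with a return between consecutive ones — at least 5 crossings.
The plan below uses exactly 5 crossings, so it is optimal:
1. Guard goes to cell block B with the finch and the spider.
2. Guard goes back to cell block A alone.
3. Guard goes to cell block B with the frog.
4. Guard goes back to cell block A alone.
5. Guard goes to cell block B with the lizard and the mantis.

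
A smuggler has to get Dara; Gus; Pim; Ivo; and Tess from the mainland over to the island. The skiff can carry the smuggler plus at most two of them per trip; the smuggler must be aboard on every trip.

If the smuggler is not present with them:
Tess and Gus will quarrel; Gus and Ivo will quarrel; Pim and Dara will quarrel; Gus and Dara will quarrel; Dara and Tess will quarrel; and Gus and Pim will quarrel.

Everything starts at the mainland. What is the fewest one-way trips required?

Counting alone: the smuggler can take at most 2 across per trip to the island, so moving all 5 needs at least 3 loaded trips out, with a return between consecutive ones — at least 5 crossings.
The safety rule pushes this higher. Following every safe sequence of crossings, the most of the 5 that can be at the island as the skiff arrives there on crossing 5 is 4 — never all 5.
So no plan with fewer than 7 crossings exists, and this one achieves 7:
1. Smuggler goes to the island with Dara and Gus.
2. Smuggler goes back to the mainland with Dara.
3. Smuggler goes to the island with Dara and Ivo.
4. Smuggler goes back to the mainland with Gus.
5. Smuggler goes to the island with Pim and Tess.
6. Smuggler goes back to the mainland with Dara.
7. Smuggler goes to the island with Dara and Gus.

7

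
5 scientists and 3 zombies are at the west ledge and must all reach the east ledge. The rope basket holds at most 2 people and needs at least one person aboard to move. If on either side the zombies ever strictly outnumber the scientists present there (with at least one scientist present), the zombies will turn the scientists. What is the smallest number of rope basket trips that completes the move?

13

Counting alone: each trip to the east ledge takes at most 2 across and each return brings at least 1 back, so after t trips out (and t−1 returns) at most 2t − (t−1) of the 8 are across; that first reaches 8 at t = 7, so at least 13 crossings are needed.
The plan below uses exactly 13 crossings, so it is optimal:
1. 2 zombies → the east ledge.  (the west ledge: 5S 1Z; the east ledge: 0S 2Z)
2. 1 zombie ← the west ledge.  (the west ledge: 5S 2Z; the east ledge: 0S 1Z)
3. 2 zombies → the east ledge.  (the west ledge: 5S 0Z; the east ledge: 0S 3Z)
4. 1 zombie ← the west ledge.  (the west ledge: 5S 1Z; the east ledge: 0S 2Z)
5. 2 scientists → the east ledge.  (the west ledge: 3S 1Z; the east ledge: 2S 2Z)
6. 1 zombie ← the west ledge.  (the west ledge: 3S 2Z; the east ledge: 2S 1Z)
7. 1 scientist and 1 zombie → the east ledge.  (the west ledge: 2S 1Z; the east ledge: 3S 2Z)
8. 1 zombie ← the west ledge.  (the west ledge: 2S 2Z; the east ledge: 3S 1Z)
9. 2 zombies → the east ledge.  (the west ledge: 2S 0Z; the east ledge: 3S 3Z)
10. 1 zombie ← the west ledge.  (the west ledge: 2S 1Z; the east ledge: 3S 2Z)
11. 1 scientist and 1 zombie → the east ledge.  (the west ledge: 1S 0Z; the east ledge: 4S 3Z)
12. 1 zombie ← the west ledge.  (the west ledge: 1S 1Z; the east ledge: 4S 2Z)
13. 1 scientist and 1 zombie → the east ledge.  (the west ledge: 0S 0Z; the east ledge: 5S 3Z)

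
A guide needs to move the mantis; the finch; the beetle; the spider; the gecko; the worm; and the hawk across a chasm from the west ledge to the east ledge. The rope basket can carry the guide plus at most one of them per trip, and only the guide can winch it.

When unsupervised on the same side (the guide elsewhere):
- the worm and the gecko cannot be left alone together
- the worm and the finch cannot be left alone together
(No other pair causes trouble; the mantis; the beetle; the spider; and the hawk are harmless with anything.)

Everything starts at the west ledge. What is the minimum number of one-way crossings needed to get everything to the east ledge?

15

Counting alone: the guide can take at most 1 across per trip to the east ledge, so moving all 7 needs at least 7 loaded trips out, with a return between consecutive ones — at least 13 crossings.
The safety rule pushes this higher. Following every safe sequence of crossings, the most of the 7 that can be at the east ledge as the rope basket arrives there on crossing 13 is 6 — never all 7.
So no plan with fewer than 15 crossings exists, and this one achieves 15:
1. Guide goes to the east ledge with the worm.  [the west ledge: the beetle, the finch, the gecko, the hawk, the mantis, the spider | the east ledge: the worm]
2. Guide goes back to the west ledge alone.  [the west ledge: the beetle, the finch, the gecko, the hawk, the mantis, the spider | the east ledge: the worm]
3. Guide goes to the east ledge with the mantis.  [the west ledge: the beetle, the finch, the gecko, the hawk, the spider | the east ledge: the mantis, the worm]
4. Guide goes back to the west ledge alone.  [the west ledge: the beetle, the finch, the gecko, the hawk, the spider | the east ledge: the mantis, the worm]
5. Guide goes to the east ledge with the finch.  [the west ledge: the beetle, the gecko, the hawk, the spider | the east ledge: the finch, the mantis, the worm]
6. Guide goes back to the west ledge with the worm.  [the west ledge: the beetle, the gecko, the hawk, the spider, the worm | the east ledge: the finch, the mantis]
7. Guide goes to the east ledge with the gecko.  [the west ledge: the beetle, the hawk, the spider, the worm | the east ledge: the finch, the gecko, the mantis]
8. Guide goes back to the west ledge alone.  [the west ledge: the beetle, the hawk, the spider, the worm | the east ledge: the finch, the gecko, the mantis]
9. Guide goes to the east ledge with the beetle.  [the west ledge: the hawk, the spider, the worm | the east ledge: the beetle, the finch, the gecko, the mantis]
10. Guide goes back to the west ledge alone.  [the west ledge: the hawk, the spider, the worm | the east ledge: the beetle, the finch, the gecko, the mantis]
11. Guide goes to the east ledge with the spider.  [the west ledge: the hawk, the worm | the east ledge: the beetle, the finch, the gecko, the mantis, the spider]
12. Guide goes back to the west ledge alone.  [the west ledge: the hawk, the worm | the east ledge: the beetle, the finch, the gecko, the mantis, the spider]
13. Guide goes to the east ledge with the hawk.  [the west ledge: the worm | the east ledge: the beetle, the finch, the gecko, the hawk, the mantis, the spider]
14. Guide goes back to the west ledge alone.  [the west ledge: the worm | the east ledge: the beetle, the finch, the gecko, the hawk, the mantis, the spider]
15. Guide goes to the east ledge with the worm.  [the west ledge: — | the east ledge: the beetle, the finch, the gecko, the hawk, the mantis, the spider, the worm]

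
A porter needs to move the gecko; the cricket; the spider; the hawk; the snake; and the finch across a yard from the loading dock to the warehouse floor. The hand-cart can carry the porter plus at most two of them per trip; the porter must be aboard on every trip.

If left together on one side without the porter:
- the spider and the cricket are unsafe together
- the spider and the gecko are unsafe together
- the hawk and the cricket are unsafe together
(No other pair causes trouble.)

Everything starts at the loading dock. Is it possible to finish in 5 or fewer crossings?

Yes

Yes — this plan uses 5 crossings (≤ 5):
1. Porter goes to the warehouse floor with the cricket and the gecko.
2. Porter goes back to the loading dock alone.
3. Porter goes to the warehouse floor with the finch and the snake.
4. Porter goes back to the loading dock alone.
5. Porter goes to the warehouse floor with the hawk and the spider.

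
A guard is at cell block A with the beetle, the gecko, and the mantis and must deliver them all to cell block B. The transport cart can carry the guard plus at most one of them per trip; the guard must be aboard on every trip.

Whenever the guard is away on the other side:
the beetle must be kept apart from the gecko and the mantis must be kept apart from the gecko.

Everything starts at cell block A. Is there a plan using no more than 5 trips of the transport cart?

Counting alone: the guard can take at most 1 across per trip to cell block B, so moving all 3 needs at least 3 loaded trips out, with a return between consecutive ones — at least 5 crossings.
The safety rule pushes this higher. Following every safe sequence of crossings, the most of the 3 that can be at cell block B as the transport cart arrives there on crossing 5 is 2 — never all 3.
So the move cannot be finished within 5 crossings. (The shortest complete plan takes 7:)
1. Guard goes to cell block B with the gecko.  [cell block A: the beetle, the mantis | cell block B: the gecko]
2. Guard goes back to cell block A alone.  [cell block A: the beetle, the mantis | cell block B: the gecko]
3. Guard goes to cell block B with the beetle.  [cell block A: the mantis | cell block B: the beetle, the gecko]
4. Guard goes back to cell block A with the gecko.  [cell block A: the gecko, the mantis | cell block B: the beetle]
5. Guard goes to cell block B with the mantis.  [cell block A: the gecko | cell block B: the beetle, the mantis]
6. Guard goes back to cell block A alone.  [cell block A: the gecko | cell block B: the beetle, the mantis]
7. Guard goes to cell block B with the gecko.  [cell block A: — | cell block B: the beetle, the gecko, the mantis]

No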